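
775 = 775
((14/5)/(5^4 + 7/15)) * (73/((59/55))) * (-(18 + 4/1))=-1854930/276769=-6.70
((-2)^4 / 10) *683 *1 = 5464 / 5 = 1092.80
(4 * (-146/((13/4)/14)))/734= -16352/4771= -3.43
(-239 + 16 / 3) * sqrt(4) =-1402 / 3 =-467.33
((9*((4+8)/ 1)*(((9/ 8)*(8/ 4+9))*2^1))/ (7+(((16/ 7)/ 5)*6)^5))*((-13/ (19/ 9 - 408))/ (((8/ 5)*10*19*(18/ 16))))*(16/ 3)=374375925000/ 45495648359239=0.01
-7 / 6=-1.17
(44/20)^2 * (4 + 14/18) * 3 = 5203/75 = 69.37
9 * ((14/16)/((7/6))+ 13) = 495/4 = 123.75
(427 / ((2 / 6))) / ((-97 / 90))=-115290 / 97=-1188.56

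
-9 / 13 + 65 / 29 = 584 / 377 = 1.55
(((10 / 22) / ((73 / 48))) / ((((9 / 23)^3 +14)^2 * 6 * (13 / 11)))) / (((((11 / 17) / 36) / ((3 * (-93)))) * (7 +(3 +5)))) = -67404885266592 / 305486045106671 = -0.22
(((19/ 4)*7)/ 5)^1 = 133/ 20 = 6.65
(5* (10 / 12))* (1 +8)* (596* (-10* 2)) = -447000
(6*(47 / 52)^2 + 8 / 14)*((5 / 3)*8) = 72.97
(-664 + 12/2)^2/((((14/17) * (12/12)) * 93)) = 525742/93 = 5653.14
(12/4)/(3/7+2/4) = 42/13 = 3.23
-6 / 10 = -3 / 5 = -0.60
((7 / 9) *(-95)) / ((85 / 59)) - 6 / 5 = -40153 / 765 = -52.49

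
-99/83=-1.19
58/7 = 8.29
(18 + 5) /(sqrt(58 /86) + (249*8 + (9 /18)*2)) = 1971077 /170798078 - 23*sqrt(1247) /170798078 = 0.01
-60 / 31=-1.94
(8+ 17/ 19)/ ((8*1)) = 169/ 152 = 1.11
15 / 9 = 5 / 3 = 1.67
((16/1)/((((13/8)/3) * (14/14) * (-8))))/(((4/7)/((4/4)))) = -84/13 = -6.46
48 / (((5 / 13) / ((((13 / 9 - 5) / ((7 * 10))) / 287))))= -0.02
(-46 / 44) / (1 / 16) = -184 / 11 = -16.73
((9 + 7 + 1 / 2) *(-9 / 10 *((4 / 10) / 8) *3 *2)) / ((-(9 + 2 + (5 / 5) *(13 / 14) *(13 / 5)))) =2079 / 6260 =0.33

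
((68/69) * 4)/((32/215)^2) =785825/4416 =177.95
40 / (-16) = -2.50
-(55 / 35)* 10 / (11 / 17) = -170 / 7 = -24.29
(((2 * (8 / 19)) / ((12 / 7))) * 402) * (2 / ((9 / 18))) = 15008 / 19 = 789.89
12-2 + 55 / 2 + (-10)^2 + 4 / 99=27233 / 198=137.54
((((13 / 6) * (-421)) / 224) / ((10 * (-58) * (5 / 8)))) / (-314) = -5473 / 152980800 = -0.00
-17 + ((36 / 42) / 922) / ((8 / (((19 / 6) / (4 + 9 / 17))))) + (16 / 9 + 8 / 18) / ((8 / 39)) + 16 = 117283057 / 11926992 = 9.83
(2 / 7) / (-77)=-2 / 539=-0.00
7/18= 0.39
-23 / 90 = -0.26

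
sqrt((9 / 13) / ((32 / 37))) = 3 * sqrt(962) / 104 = 0.89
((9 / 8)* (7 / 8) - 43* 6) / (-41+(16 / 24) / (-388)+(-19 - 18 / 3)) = 4786659 / 1229216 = 3.89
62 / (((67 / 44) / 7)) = 19096 / 67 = 285.01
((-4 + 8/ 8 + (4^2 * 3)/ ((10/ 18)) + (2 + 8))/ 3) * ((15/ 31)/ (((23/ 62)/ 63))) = 58842/ 23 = 2558.35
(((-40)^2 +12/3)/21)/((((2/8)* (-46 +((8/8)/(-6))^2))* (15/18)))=-461952/57925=-7.98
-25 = -25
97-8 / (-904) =10962 / 113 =97.01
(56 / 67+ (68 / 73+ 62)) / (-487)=-0.13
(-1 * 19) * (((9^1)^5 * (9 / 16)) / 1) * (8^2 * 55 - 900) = -6613783245 / 4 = -1653445811.25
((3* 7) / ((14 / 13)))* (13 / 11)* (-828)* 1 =-209898 / 11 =-19081.64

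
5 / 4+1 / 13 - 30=-1491 / 52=-28.67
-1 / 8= -0.12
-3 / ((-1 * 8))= 3 / 8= 0.38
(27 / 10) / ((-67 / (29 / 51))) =-261 / 11390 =-0.02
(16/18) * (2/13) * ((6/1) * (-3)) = -32/13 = -2.46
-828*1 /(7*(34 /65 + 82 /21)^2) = -55098225 /9132484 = -6.03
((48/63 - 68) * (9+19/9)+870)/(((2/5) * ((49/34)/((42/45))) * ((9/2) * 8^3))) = 197455/2286144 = 0.09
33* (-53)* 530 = -926970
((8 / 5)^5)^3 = 35184372088832 / 30517578125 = 1152.92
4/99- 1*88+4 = -8312/99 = -83.96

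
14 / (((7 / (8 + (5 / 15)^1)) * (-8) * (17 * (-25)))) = 1 / 204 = 0.00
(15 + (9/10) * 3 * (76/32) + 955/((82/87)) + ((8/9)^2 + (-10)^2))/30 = 301662193/7970400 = 37.85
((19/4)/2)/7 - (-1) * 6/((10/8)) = 1439/280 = 5.14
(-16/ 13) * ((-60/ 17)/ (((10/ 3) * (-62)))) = -144/ 6851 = -0.02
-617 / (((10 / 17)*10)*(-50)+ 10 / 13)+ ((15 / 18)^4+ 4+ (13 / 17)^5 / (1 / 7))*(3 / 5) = 39042601991177 / 6627551710320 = 5.89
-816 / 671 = -1.22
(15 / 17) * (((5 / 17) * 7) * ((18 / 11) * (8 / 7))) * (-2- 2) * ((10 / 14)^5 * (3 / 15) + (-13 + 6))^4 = -8101837000669851235123200 / 253659614560108551179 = -31939.80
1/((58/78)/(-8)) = -312/29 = -10.76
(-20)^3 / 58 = -4000 / 29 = -137.93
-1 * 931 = -931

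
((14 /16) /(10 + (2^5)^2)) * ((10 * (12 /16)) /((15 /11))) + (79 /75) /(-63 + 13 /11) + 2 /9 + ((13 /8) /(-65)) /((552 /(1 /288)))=26653891769 /127021824000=0.21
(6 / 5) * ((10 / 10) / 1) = 6 / 5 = 1.20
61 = 61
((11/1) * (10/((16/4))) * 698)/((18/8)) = 76780/9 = 8531.11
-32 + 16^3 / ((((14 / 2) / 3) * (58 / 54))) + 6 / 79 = 25698338 / 16037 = 1602.44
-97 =-97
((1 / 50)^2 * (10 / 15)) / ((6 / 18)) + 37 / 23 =46273 / 28750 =1.61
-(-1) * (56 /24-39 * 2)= -227 /3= -75.67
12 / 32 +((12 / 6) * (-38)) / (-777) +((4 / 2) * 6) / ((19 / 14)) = 1100129 / 118104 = 9.31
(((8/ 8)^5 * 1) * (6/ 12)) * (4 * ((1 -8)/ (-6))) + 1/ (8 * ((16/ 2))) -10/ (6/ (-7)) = 897/ 64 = 14.02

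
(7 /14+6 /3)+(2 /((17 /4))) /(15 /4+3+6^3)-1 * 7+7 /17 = -123785 /30294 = -4.09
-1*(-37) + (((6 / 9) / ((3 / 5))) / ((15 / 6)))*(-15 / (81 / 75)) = 2497 / 81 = 30.83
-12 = -12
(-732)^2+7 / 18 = 9644839 / 18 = 535824.39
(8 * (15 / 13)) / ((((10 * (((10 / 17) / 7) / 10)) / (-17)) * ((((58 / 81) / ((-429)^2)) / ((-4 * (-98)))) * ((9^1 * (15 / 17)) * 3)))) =-7897422111.89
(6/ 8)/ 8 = 3/ 32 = 0.09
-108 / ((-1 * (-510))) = -0.21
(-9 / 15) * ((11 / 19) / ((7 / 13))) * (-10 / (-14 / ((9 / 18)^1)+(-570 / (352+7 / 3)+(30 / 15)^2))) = -11693 / 46417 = -0.25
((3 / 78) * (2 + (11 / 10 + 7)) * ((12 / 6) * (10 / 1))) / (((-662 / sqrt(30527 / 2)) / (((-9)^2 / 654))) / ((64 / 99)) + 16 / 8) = -0.12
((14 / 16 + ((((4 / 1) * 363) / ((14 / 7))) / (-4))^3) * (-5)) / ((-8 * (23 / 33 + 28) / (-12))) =1562626.01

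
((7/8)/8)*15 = 105/64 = 1.64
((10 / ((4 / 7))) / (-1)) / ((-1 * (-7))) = -5 / 2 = -2.50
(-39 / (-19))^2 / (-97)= -1521 / 35017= -0.04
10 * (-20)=-200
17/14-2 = -0.79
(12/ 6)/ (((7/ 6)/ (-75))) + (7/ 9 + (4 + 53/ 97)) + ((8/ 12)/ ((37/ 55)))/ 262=-3650473873/ 29620017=-123.24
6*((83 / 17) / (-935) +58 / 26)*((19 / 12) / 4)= 2184411 / 413270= 5.29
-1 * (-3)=3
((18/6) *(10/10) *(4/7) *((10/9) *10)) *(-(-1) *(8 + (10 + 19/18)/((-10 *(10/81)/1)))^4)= 1330863361/84000000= 15.84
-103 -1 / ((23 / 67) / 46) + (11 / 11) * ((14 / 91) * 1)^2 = -236.98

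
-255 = -255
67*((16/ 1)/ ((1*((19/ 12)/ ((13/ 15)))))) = 55744/ 95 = 586.78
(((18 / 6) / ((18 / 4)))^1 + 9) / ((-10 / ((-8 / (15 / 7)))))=812 / 225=3.61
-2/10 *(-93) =93/5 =18.60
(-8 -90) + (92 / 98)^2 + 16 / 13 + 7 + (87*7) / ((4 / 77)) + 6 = 1453322485 / 124852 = 11640.36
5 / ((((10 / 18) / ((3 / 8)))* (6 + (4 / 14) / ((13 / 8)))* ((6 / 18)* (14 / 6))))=0.70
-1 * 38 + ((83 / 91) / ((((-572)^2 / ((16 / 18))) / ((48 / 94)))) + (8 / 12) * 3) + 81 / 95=-876090524801 / 24926206305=-35.15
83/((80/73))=6059/80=75.74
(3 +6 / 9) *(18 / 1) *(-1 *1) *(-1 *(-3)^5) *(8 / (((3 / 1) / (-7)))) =299376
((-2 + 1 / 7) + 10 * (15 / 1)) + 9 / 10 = 10433 / 70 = 149.04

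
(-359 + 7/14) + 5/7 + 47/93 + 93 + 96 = -219101/1302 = -168.28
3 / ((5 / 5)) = 3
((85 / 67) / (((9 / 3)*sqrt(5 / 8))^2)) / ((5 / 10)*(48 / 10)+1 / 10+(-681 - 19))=-272 / 841185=-0.00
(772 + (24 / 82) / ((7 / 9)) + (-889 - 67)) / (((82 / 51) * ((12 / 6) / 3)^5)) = -163277775 / 188272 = -867.24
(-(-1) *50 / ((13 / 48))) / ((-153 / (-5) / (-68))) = -16000 / 39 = -410.26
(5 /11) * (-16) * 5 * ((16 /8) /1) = -800 /11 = -72.73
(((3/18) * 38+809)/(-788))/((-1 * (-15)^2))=1223/265950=0.00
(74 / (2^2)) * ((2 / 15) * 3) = 37 / 5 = 7.40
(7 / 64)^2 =49 / 4096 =0.01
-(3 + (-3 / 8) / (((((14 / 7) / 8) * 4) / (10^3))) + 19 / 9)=3329 / 9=369.89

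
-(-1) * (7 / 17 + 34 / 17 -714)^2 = 146337409 / 289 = 506357.82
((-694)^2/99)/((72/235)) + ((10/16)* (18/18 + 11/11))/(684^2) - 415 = 11790135925/762432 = 15463.85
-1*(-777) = 777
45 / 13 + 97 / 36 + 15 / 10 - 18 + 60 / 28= -26867 / 3276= -8.20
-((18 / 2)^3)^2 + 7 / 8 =-531440.12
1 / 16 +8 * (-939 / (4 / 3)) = -90143 / 16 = -5633.94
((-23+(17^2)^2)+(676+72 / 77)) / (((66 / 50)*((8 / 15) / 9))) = 3645826875 / 3388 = 1076100.02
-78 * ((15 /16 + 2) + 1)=-2457 /8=-307.12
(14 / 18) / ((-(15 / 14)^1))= -98 / 135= -0.73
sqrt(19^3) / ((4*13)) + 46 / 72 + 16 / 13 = 19*sqrt(19) / 52 + 875 / 468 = 3.46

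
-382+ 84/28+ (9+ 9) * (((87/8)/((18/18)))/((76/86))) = -157.49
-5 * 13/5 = -13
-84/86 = -42/43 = -0.98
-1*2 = -2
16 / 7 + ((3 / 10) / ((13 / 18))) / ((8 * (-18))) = 16619 / 7280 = 2.28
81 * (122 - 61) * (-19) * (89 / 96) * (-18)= 25065693 / 16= 1566605.81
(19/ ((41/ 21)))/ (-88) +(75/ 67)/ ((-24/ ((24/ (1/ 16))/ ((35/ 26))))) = -22701051/ 1692152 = -13.42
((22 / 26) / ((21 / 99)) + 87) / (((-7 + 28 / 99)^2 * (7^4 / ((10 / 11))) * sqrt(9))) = 983664 / 3864887299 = 0.00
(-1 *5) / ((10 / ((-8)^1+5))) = 1.50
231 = 231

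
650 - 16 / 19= 12334 / 19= 649.16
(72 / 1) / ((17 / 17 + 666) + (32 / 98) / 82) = 144648 / 1340011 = 0.11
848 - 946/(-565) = 480066/565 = 849.67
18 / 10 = 9 / 5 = 1.80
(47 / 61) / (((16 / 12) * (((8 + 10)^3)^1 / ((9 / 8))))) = 47 / 421632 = 0.00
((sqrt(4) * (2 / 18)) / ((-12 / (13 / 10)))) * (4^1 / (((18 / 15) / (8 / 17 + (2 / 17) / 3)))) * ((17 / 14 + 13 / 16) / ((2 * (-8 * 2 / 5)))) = 191815 / 14805504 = 0.01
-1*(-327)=327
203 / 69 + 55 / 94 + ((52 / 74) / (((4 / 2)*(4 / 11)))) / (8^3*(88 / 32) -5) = 103286941 / 29277804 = 3.53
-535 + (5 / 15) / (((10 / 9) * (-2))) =-10703 / 20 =-535.15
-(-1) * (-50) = -50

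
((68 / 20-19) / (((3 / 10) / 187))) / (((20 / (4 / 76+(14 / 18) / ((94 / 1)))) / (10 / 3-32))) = 102337807 / 120555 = 848.89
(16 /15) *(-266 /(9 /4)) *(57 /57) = -17024 /135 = -126.10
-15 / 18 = -5 / 6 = -0.83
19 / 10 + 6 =79 / 10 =7.90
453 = 453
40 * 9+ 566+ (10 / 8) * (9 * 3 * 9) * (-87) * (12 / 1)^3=-45663634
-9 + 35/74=-631/74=-8.53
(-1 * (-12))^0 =1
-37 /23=-1.61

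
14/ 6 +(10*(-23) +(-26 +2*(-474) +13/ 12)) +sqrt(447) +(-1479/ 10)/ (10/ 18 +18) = -12109711/ 10020 +sqrt(447) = -1187.41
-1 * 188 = -188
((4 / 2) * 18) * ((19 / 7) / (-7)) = -684 / 49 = -13.96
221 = 221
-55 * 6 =-330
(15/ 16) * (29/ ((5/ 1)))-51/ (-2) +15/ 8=525/ 16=32.81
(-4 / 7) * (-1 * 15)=60 / 7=8.57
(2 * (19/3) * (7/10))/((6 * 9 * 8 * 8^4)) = 133/26542080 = 0.00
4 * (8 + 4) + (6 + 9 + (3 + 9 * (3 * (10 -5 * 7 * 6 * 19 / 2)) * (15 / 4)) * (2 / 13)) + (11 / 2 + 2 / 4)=-30850.73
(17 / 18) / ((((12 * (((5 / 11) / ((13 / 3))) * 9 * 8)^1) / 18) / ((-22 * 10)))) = -26741 / 648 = -41.27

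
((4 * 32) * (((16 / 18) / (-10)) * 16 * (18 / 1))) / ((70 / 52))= -425984 / 175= -2434.19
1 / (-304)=-1 / 304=-0.00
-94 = -94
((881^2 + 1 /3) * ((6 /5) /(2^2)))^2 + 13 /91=9488216041973 /175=54218377382.70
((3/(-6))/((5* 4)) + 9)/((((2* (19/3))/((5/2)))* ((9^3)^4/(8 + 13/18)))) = 56363/1030302949082688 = 0.00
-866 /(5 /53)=-45898 /5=-9179.60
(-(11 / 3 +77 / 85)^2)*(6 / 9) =-2719112 / 195075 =-13.94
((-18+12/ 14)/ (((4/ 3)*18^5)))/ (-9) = 5/ 6613488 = 0.00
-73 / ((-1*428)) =73 / 428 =0.17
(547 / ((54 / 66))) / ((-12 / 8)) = -12034 / 27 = -445.70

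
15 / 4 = 3.75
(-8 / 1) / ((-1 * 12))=2 / 3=0.67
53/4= 13.25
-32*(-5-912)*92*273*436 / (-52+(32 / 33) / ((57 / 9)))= -799508854144 / 129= -6197743055.38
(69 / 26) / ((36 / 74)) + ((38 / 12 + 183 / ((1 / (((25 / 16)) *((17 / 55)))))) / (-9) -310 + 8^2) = -15488281 / 61776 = -250.72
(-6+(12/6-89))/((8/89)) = -8277/8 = -1034.62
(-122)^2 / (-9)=-14884 / 9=-1653.78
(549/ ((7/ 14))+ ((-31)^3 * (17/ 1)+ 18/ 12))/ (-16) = 1010695/ 32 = 31584.22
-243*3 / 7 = -729 / 7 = -104.14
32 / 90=16 / 45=0.36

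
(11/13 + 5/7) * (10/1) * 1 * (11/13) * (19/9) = 296780/10647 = 27.87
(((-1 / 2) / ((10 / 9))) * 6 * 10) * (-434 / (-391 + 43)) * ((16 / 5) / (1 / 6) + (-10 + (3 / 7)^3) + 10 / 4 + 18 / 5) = -14716971 / 28420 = -517.84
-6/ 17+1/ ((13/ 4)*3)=-166/ 663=-0.25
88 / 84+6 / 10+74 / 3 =921 / 35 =26.31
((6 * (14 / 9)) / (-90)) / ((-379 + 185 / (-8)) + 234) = 112 / 181575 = 0.00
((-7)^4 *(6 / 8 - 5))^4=2775647594103645121 / 256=10842373414467363.75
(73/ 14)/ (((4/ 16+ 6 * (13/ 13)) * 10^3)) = 73/ 87500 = 0.00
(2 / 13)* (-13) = -2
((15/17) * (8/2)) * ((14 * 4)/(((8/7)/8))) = 1383.53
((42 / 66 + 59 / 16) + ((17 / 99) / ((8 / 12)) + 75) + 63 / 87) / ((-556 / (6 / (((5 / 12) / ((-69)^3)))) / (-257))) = -175595670.90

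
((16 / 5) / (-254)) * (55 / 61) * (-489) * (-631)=-27153192 / 7747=-3504.99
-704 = -704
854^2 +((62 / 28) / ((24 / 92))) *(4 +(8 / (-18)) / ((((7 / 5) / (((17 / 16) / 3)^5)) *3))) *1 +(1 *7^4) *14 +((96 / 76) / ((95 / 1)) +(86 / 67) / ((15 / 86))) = 18662830146975068327281 / 24460723045269504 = 762971.32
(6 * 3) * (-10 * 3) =-540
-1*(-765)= 765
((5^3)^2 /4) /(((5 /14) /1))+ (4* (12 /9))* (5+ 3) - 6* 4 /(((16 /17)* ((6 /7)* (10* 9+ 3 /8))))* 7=10977.86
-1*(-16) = 16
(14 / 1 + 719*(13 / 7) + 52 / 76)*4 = 718184 / 133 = 5399.88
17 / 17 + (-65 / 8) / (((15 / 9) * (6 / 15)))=-11.19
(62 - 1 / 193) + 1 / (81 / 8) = 970709 / 15633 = 62.09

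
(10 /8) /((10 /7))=0.88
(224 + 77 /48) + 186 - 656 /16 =17789 /48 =370.60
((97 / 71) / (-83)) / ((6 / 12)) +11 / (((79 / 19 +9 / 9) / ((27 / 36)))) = 3618863 / 2310056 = 1.57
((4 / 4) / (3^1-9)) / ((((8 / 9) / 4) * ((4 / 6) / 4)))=-9 / 2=-4.50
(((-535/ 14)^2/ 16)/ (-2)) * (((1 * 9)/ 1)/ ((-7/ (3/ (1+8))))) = 858675/ 43904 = 19.56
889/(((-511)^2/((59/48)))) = 7493/1790544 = 0.00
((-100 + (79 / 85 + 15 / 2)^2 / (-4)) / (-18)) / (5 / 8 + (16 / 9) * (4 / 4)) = 13613489 / 4999700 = 2.72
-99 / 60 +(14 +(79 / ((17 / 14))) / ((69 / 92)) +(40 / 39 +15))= 1526501 / 13260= 115.12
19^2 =361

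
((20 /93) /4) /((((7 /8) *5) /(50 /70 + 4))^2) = 23232 /372155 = 0.06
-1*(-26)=26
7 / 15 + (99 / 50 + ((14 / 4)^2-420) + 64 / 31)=-3750121 / 9300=-403.24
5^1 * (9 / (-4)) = -45 / 4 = -11.25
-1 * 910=-910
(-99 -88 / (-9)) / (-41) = 803 / 369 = 2.18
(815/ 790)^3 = 4330747/ 3944312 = 1.10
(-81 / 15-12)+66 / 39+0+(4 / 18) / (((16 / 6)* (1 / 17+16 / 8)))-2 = -96463 / 5460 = -17.67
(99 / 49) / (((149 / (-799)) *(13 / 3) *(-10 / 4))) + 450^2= 96099887106 / 474565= 202501.00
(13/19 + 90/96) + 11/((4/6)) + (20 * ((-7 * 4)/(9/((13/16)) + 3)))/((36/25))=-4758677/500688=-9.50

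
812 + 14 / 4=815.50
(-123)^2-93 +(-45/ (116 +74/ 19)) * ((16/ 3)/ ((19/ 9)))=17124924/ 1139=15035.05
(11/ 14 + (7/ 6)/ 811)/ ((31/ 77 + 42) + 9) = 73733/ 4814907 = 0.02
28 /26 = 1.08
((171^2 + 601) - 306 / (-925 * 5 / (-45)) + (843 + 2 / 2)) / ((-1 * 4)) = -7095449 / 925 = -7670.76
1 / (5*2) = 1 / 10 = 0.10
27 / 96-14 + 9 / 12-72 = -2719 / 32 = -84.97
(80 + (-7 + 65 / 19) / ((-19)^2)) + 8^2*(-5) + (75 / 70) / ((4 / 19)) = -90233953 / 384104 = -234.92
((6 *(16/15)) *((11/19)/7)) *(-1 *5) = -352/133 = -2.65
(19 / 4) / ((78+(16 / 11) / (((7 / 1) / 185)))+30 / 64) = 11704 / 288067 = 0.04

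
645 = 645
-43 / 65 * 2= -86 / 65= -1.32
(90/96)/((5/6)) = 9/8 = 1.12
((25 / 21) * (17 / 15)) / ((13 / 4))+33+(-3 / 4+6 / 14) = 108415 / 3276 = 33.09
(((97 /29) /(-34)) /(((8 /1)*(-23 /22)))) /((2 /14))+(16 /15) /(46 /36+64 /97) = 57120487 /90258440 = 0.63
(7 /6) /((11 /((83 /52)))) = 581 /3432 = 0.17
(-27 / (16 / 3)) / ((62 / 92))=-1863 / 248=-7.51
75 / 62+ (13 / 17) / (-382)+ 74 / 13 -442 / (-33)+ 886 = 39135450943 / 43181853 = 906.29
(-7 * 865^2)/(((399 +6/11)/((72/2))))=-138271980/293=-471918.02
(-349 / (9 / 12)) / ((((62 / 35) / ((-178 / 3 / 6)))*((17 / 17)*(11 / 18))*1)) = 4348540 / 1023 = 4250.77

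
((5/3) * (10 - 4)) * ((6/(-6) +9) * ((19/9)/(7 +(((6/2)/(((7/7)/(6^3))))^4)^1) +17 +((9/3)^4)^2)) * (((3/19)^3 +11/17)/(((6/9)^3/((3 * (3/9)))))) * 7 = 166396139342358419344200/20559367409509469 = 8093446.46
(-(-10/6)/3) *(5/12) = 25/108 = 0.23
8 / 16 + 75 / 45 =13 / 6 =2.17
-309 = -309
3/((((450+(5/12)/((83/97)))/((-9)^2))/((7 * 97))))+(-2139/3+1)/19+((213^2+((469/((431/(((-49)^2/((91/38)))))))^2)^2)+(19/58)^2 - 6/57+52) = 2107656292841178674251452212636258433/1487578962397631559515540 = 1416836582203.43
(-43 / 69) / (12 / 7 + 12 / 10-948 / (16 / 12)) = 1505 / 1710027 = 0.00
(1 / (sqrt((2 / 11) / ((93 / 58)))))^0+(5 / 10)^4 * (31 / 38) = 639 / 608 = 1.05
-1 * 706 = -706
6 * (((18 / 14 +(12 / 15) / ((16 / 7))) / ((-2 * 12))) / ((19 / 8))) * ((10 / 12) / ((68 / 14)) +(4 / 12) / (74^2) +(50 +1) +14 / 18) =-131146697 / 14661990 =-8.94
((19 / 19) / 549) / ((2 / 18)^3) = 1.33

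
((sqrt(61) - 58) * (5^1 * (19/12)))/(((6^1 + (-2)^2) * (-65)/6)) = 551/130 - 19 * sqrt(61)/260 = 3.67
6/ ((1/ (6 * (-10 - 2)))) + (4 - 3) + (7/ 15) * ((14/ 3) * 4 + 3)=-420.89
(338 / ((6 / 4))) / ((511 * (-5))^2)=676 / 19584075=0.00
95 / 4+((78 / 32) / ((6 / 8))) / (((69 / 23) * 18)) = 5143 / 216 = 23.81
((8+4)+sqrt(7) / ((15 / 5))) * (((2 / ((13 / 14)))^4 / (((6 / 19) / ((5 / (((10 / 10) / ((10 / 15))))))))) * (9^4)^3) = 610804291542600960 * sqrt(7) / 28561+21988954495533634560 / 28561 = 826476340138172.66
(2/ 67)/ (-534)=-1/ 17889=-0.00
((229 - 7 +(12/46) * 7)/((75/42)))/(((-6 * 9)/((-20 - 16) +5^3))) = -356356/1725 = -206.58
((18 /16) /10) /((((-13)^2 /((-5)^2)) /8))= 45 /338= 0.13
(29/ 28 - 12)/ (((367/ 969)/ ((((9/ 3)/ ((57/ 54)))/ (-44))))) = 422739/ 226072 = 1.87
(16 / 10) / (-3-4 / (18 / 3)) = -24 / 55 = -0.44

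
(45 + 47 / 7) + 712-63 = 4905 / 7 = 700.71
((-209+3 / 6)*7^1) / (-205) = 2919 / 410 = 7.12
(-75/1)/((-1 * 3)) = 25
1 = 1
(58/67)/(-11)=-58/737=-0.08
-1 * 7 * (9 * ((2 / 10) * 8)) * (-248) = 124992 / 5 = 24998.40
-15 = -15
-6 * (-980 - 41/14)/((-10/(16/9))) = -36696/35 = -1048.46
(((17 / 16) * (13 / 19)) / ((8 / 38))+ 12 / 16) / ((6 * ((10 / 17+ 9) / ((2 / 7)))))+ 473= 103625629 / 219072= 473.02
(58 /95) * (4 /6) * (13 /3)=1508 /855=1.76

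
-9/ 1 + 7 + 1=-1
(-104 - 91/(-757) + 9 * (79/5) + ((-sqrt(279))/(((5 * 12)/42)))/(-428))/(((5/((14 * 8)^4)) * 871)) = 413048832 * sqrt(31)/2329925 + 22822639501312/16483675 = 1385547.20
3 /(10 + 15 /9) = 9 /35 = 0.26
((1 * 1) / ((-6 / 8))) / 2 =-0.67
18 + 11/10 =191/10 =19.10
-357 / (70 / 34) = -867 / 5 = -173.40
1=1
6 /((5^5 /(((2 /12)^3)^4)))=1 /1133740800000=0.00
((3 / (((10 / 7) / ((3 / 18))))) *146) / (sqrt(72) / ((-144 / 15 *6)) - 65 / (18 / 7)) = -13392288 / 6624575+ 55188 *sqrt(2) / 6624575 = -2.01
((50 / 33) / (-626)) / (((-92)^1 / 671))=1525 / 86388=0.02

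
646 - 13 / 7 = 644.14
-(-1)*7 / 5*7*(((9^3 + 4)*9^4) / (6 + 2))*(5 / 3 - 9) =-43202763.45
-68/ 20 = -17/ 5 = -3.40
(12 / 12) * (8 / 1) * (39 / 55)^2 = 12168 / 3025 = 4.02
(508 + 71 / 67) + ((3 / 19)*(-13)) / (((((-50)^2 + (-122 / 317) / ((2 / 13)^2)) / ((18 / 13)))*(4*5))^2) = 58026805762403646924 / 113988213155458525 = 509.06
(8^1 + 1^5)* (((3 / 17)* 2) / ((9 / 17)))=6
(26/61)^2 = 676/3721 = 0.18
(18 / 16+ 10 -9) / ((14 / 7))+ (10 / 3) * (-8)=-1229 / 48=-25.60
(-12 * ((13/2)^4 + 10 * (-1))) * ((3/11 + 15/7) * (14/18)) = -880431/22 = -40019.59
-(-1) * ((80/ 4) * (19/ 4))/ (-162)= -95/ 162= -0.59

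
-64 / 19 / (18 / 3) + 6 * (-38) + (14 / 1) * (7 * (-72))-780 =-459680 / 57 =-8064.56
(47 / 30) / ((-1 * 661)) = -47 / 19830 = -0.00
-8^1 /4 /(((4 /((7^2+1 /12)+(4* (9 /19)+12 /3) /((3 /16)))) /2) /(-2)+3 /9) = -110154 /17675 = -6.23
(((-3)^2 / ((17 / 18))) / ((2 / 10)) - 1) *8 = 6344 / 17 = 373.18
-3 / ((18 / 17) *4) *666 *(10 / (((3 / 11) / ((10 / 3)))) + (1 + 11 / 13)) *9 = -6847923 / 13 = -526763.31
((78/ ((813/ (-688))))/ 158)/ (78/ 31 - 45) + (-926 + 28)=-25319419130/ 28195653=-897.99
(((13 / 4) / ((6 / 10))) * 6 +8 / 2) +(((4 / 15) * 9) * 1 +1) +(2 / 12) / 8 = 9581 / 240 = 39.92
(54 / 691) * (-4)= -0.31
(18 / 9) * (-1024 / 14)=-146.29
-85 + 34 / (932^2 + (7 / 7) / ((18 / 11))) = -1328995043 / 15635243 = -85.00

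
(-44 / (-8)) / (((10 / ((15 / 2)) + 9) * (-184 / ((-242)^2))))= -483153 / 2852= -169.41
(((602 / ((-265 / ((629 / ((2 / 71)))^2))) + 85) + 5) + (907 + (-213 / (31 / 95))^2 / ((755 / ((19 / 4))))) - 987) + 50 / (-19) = -3310300235166048333 / 2922535540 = -1132680916.92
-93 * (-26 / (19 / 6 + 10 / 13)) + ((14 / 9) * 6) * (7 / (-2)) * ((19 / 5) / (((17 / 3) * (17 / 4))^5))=1901122520587805484 / 3094550637189215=614.35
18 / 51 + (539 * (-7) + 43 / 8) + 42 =-3725.27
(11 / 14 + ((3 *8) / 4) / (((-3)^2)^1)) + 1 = 103 / 42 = 2.45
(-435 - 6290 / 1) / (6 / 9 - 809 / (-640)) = -12912000 / 3707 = -3483.14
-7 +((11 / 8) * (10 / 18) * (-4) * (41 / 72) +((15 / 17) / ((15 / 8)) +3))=-116095 / 22032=-5.27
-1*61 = -61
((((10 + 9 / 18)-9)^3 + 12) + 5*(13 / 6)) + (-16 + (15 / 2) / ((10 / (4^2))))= 533 / 24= 22.21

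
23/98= 0.23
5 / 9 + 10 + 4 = 131 / 9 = 14.56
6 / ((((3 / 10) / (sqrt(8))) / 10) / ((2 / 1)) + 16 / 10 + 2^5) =7168000 / 40140799- 800 * sqrt(2) / 40140799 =0.18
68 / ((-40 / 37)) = -629 / 10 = -62.90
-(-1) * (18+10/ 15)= 56/ 3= 18.67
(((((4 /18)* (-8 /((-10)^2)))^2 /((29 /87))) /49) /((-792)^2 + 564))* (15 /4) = 1 /8652254625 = 0.00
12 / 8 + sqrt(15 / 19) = sqrt(285) / 19 + 3 / 2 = 2.39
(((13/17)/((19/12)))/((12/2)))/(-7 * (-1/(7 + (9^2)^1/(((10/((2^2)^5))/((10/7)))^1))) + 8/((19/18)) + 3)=1078909/141801454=0.01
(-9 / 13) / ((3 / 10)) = -2.31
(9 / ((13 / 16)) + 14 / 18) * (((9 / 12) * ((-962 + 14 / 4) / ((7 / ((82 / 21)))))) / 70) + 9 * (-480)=-782627871 / 178360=-4387.91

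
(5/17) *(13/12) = 65/204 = 0.32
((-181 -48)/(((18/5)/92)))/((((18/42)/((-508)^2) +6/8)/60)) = -1902912323200/4064517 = -468176.74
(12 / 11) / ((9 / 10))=40 / 33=1.21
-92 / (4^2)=-5.75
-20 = -20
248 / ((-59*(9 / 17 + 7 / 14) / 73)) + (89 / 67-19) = -43685872 / 138355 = -315.75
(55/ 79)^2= 3025/ 6241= 0.48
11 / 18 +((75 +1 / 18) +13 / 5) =1174 / 15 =78.27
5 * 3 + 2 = 17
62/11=5.64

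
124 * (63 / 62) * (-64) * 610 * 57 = -280385280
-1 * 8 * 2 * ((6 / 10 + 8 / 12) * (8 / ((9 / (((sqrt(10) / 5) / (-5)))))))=2432 * sqrt(10) / 3375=2.28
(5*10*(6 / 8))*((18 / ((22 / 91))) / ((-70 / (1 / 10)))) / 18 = -39 / 176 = -0.22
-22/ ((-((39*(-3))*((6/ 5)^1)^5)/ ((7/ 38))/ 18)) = -240625/ 960336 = -0.25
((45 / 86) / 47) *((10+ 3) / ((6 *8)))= 195 / 64672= 0.00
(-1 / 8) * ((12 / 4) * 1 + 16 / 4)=-7 / 8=-0.88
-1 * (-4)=4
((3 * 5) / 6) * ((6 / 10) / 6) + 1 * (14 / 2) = 29 / 4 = 7.25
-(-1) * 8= 8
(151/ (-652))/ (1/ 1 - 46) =151/ 29340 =0.01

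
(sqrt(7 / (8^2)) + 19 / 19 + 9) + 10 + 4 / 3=21.66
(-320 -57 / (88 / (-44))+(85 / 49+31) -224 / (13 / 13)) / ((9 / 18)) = -47311 / 49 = -965.53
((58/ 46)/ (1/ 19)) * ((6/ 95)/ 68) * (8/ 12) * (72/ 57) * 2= 0.04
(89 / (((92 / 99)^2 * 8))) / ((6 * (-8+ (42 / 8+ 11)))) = 8811 / 33856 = 0.26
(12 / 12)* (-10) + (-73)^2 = 5319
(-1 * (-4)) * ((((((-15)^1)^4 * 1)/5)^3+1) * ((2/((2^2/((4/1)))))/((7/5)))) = 5931261160720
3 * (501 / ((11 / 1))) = 136.64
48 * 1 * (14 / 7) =96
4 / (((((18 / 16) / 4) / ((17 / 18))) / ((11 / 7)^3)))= 1448128 / 27783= 52.12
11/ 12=0.92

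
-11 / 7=-1.57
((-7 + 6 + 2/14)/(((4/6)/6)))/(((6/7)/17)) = -153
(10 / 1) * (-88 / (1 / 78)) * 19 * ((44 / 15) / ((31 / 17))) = -65034112 / 31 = -2097874.58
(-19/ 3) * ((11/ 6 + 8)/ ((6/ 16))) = -4484/ 27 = -166.07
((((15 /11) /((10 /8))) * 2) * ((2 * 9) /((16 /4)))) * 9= 972 /11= 88.36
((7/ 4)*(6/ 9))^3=343/ 216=1.59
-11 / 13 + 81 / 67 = 316 / 871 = 0.36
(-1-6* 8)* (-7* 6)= 2058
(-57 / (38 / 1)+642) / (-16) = -1281 / 32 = -40.03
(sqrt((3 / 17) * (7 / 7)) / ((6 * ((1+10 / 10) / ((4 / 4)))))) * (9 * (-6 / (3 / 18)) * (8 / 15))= -72 * sqrt(51) / 85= -6.05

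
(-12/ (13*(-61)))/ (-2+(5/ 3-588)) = -36/ 1399645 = -0.00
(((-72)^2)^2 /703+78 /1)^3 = 19527456561784470909000 /347428927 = 56205615146675.66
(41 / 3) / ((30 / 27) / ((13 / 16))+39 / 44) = 1716 / 283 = 6.06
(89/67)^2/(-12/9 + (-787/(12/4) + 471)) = 0.01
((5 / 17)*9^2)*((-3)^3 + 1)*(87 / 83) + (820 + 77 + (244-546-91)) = -204966 / 1411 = -145.26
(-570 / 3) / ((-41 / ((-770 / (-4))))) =36575 / 41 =892.07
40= 40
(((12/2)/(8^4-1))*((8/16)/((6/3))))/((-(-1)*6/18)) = 1/910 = 0.00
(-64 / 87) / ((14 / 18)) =-0.95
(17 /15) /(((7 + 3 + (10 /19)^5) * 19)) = 2215457 /372914850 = 0.01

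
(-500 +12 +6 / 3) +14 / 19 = -9220 / 19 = -485.26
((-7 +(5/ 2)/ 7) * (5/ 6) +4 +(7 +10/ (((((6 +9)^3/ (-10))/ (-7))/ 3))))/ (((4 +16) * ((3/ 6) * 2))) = 7669/ 25200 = 0.30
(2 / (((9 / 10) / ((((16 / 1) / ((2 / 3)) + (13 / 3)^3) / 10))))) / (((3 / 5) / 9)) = 28450 / 81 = 351.23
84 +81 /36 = 86.25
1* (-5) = -5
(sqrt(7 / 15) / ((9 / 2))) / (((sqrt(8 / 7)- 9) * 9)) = -14 * sqrt(105) / 75465- 28 * sqrt(30) / 679185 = -0.00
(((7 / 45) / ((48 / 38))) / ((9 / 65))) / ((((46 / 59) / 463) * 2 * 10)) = 47231093 / 1788480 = 26.41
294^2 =86436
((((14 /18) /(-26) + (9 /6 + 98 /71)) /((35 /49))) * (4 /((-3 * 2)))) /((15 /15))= -331492 /124605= -2.66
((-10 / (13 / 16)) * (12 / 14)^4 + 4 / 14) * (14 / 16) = -99221 / 17836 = -5.56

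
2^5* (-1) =-32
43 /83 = 0.52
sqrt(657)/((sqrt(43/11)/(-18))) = -54*sqrt(34529)/43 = -233.36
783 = 783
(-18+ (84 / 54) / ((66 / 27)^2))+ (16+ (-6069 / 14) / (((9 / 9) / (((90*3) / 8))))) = -14164129 / 968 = -14632.36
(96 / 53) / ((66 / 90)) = 1440 / 583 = 2.47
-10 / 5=-2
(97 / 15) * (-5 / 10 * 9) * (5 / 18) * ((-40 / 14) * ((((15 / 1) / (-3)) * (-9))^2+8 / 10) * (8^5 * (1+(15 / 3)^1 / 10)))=2299641856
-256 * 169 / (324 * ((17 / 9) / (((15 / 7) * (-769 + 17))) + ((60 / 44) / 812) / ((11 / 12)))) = -998932014080 / 4936209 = -202368.26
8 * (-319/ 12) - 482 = -2084/ 3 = -694.67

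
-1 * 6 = -6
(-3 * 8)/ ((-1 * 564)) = 2/ 47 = 0.04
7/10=0.70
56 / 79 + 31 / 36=4465 / 2844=1.57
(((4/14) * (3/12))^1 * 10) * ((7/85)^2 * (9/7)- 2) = -14387/10115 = -1.42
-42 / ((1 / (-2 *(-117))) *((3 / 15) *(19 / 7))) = -343980 / 19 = -18104.21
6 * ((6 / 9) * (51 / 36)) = 17 / 3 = 5.67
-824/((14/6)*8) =-309/7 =-44.14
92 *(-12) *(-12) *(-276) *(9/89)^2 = -296172288/7921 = -37390.77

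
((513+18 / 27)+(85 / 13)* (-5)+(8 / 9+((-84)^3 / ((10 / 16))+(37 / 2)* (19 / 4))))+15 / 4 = -4435483627 / 4680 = -947752.91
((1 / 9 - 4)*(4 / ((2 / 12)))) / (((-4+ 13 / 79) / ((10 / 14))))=15800 / 909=17.38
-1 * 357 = -357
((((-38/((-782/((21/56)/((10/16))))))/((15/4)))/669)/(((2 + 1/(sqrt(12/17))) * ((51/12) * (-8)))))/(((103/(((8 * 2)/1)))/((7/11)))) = -0.00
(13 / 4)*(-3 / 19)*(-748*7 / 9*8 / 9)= 136136 / 513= 265.37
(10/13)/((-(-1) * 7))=0.11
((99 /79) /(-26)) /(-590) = 99 /1211860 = 0.00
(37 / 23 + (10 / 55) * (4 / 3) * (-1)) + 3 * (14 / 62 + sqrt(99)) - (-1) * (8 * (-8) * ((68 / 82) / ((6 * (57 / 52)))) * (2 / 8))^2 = 2356888629250 / 385515771003 + 9 * sqrt(11) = 35.96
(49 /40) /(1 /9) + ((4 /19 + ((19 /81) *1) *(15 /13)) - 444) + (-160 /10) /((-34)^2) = -33343589779 /77093640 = -432.51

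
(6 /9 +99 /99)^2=2.78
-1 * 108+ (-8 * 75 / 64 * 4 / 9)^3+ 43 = -29665 / 216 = -137.34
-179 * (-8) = 1432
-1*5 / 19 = -5 / 19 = -0.26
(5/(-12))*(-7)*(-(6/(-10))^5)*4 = 567/625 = 0.91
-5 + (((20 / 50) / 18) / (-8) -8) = -4681 / 360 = -13.00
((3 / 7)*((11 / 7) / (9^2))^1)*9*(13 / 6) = 143 / 882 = 0.16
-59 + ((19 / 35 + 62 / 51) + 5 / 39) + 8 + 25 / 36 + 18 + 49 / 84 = -4153993 / 139230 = -29.84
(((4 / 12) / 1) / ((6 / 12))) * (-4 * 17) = -136 / 3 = -45.33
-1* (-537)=537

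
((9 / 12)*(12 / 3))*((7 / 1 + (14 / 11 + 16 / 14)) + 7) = 3792 / 77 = 49.25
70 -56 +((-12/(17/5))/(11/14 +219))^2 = 38307946334/2736231481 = 14.00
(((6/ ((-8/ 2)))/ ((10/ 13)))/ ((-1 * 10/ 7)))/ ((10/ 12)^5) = 265356/ 78125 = 3.40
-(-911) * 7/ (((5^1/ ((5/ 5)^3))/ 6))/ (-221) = -38262/ 1105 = -34.63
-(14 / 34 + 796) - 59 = -855.41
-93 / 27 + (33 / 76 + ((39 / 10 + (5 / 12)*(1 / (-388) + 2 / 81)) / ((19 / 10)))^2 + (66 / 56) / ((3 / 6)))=321692512303111 / 89854789606848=3.58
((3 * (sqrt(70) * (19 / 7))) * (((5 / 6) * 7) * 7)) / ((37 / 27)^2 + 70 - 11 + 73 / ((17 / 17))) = 484785 * sqrt(70) / 195194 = 20.78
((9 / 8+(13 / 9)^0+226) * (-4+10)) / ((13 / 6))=16425 / 26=631.73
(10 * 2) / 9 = 20 / 9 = 2.22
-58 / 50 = -29 / 25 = -1.16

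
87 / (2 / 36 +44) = 1.97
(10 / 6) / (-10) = -1 / 6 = -0.17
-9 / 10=-0.90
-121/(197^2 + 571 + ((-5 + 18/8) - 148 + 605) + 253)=-484/160349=-0.00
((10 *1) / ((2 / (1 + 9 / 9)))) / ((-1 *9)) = -10 / 9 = -1.11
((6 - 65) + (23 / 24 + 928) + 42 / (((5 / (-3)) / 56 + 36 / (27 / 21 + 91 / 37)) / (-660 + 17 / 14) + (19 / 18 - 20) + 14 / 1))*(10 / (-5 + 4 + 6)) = 16510895134837 / 9582767556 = 1722.98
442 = 442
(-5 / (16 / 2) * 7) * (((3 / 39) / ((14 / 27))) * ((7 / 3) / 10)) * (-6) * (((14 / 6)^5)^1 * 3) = 117649 / 624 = 188.54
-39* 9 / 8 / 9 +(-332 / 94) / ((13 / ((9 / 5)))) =-131097 / 24440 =-5.36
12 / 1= 12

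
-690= -690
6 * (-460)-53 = -2813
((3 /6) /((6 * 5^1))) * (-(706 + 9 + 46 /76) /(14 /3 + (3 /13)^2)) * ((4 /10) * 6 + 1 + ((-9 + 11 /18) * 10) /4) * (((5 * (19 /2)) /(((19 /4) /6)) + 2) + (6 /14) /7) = 2755.72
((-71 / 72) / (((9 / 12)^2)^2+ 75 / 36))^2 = 5161984 / 30569841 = 0.17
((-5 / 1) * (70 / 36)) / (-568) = 175 / 10224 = 0.02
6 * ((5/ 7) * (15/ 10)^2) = 9.64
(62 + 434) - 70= 426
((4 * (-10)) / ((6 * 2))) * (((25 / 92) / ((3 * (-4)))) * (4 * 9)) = 2.72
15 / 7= 2.14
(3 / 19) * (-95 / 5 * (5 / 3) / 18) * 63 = -17.50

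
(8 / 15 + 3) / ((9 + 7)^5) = 53 / 15728640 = 0.00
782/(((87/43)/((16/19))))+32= 590912/1653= 357.48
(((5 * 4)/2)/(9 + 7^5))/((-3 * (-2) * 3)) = 5/151344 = 0.00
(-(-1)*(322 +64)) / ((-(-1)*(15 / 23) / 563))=4998314 / 15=333220.93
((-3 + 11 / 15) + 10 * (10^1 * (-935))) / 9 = -1402534 / 135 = -10389.14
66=66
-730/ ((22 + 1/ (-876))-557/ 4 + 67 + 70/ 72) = 383688/ 25901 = 14.81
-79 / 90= -0.88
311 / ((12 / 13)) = 4043 / 12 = 336.92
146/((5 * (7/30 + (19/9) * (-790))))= -2628/150079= -0.02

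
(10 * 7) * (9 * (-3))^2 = 51030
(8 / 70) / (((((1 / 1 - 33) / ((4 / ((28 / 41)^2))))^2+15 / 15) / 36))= 406909584 / 1475731075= 0.28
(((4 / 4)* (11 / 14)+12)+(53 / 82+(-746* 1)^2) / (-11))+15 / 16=-2554831253 / 50512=-50578.70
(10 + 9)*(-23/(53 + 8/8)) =-437/54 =-8.09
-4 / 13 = -0.31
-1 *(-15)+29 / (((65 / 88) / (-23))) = -57721 / 65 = -888.02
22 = 22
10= 10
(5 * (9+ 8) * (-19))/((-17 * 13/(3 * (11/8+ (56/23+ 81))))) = 4447425/2392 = 1859.29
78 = 78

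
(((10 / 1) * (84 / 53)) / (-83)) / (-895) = 168 / 787421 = 0.00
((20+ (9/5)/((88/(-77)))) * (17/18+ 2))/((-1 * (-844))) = 39061/607680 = 0.06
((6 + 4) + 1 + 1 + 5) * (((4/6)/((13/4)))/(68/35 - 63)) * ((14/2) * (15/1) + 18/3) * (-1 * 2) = 352240/27781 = 12.68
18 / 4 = 9 / 2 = 4.50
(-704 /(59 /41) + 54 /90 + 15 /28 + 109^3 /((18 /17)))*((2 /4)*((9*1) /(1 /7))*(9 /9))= 90887701879 /2360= 38511738.08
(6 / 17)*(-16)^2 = 90.35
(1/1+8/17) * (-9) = -225/17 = -13.24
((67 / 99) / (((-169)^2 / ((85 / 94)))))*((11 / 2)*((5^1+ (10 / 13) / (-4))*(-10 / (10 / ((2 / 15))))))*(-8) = 284750 / 471170817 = 0.00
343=343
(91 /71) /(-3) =-91 /213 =-0.43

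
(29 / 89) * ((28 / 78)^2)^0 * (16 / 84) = 116 / 1869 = 0.06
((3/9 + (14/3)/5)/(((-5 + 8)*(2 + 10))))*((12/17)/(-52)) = -19/39780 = -0.00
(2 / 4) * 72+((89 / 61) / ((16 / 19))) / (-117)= 4109221 / 114192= 35.99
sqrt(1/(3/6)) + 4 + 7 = sqrt(2) + 11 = 12.41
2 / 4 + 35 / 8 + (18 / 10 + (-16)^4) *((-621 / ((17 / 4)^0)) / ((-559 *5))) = 1628503977 / 111800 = 14566.23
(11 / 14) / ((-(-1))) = 11 / 14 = 0.79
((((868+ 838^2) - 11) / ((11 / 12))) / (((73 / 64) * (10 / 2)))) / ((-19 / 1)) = -539981568 / 76285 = -7078.48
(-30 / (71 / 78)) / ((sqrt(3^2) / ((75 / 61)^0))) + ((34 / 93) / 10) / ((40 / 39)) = -4820309 / 440200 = -10.95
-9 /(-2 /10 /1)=45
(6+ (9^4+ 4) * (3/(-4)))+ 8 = -19639/4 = -4909.75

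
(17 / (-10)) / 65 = -17 / 650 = -0.03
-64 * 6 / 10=-192 / 5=-38.40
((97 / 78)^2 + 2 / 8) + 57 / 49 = 441179 / 149058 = 2.96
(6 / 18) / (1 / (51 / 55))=17 / 55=0.31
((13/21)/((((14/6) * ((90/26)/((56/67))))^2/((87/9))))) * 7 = 4077632/9090225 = 0.45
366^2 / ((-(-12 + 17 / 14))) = 12419.76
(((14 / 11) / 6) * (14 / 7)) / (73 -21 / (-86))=1204 / 207867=0.01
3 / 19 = 0.16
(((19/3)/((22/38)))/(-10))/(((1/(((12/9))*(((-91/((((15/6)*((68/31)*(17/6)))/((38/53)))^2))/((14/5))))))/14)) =91173614168/64517884475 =1.41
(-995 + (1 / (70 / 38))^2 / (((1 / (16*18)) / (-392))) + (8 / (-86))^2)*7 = -11087216917 / 46225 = -239853.26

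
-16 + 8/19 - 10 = -486/19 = -25.58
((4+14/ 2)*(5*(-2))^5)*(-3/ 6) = 550000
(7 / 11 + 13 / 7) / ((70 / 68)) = 6528 / 2695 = 2.42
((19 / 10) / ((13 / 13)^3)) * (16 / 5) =152 / 25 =6.08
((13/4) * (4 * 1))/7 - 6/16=83/56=1.48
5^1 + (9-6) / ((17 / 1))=88 / 17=5.18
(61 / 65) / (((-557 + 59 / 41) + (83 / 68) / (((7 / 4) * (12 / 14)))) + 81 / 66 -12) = -1403061 / 845489125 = -0.00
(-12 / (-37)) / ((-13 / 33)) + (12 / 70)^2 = -467784 / 589225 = -0.79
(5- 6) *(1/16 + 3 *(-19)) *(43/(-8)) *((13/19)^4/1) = -1118820053/16681088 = -67.07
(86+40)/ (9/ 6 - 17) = -252/ 31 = -8.13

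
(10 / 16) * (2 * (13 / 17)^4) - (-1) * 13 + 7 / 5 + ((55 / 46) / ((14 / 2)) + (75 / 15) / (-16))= 15798213187 / 1075750480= 14.69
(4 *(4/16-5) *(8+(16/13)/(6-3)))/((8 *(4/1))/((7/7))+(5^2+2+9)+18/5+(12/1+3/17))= -529720/277719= -1.91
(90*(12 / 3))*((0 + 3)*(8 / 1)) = 8640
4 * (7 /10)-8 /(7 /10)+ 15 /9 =-731 /105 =-6.96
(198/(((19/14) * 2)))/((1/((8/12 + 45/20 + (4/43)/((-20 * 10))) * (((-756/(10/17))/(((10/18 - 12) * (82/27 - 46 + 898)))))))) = 57015017829/2040661750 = 27.94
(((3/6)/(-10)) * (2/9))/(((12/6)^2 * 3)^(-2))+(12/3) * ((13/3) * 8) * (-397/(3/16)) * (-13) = 171758008/45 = 3816844.62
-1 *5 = -5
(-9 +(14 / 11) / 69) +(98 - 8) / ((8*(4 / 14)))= 184549 / 6072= 30.39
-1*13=-13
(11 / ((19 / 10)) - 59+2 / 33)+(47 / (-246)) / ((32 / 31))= -29249771 / 548416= -53.34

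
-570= -570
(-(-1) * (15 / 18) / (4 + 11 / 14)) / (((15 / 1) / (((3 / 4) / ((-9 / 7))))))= -49 / 7236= -0.01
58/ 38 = 1.53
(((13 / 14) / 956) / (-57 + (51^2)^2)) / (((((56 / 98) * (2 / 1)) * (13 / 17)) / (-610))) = -85 / 848193792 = -0.00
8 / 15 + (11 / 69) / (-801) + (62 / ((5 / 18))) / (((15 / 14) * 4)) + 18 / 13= 969930529 / 17962425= 54.00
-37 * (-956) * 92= 3254224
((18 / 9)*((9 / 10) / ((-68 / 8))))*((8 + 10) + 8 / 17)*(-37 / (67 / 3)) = 627372 / 96815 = 6.48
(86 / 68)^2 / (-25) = -1849 / 28900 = -0.06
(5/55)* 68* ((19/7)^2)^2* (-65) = -576018820/26411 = -21809.81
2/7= 0.29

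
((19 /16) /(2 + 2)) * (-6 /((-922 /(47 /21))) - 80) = -4904147 /206528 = -23.75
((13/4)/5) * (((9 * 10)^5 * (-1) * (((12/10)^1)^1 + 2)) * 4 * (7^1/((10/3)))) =-103170412800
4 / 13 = 0.31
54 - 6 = 48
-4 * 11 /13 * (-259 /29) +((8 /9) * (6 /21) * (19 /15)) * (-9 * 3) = 284252 /13195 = 21.54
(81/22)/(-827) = -81/18194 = -0.00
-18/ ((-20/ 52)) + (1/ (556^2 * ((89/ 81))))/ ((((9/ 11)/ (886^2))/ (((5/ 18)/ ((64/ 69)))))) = 209741947527/ 4402096640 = 47.65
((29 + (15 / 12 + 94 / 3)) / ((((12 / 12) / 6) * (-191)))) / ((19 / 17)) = -12563 / 7258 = -1.73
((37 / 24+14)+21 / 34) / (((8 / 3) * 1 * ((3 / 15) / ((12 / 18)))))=32965 / 1632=20.20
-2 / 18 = -1 / 9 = -0.11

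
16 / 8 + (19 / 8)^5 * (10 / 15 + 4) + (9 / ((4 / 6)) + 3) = 18242005 / 49152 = 371.13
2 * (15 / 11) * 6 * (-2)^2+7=797 / 11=72.45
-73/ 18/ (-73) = 0.06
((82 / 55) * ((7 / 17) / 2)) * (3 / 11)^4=23247 / 13689335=0.00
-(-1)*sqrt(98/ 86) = 7*sqrt(43)/ 43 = 1.07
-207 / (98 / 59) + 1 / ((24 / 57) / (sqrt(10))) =-12213 / 98 + 19* sqrt(10) / 8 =-117.11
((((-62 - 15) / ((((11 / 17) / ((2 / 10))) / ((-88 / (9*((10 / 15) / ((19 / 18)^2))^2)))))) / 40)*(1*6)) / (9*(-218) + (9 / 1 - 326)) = -170590189 / 3987338400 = -0.04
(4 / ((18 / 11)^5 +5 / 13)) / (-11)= -761332 / 25369639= -0.03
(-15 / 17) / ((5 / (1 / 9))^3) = -1 / 103275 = -0.00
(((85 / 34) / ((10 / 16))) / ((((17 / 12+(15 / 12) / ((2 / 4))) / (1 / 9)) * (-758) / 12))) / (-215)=32 / 3829795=0.00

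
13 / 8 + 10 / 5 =29 / 8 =3.62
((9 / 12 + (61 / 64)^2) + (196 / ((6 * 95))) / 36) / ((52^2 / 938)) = 0.58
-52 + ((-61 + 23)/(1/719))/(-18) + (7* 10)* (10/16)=54347/36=1509.64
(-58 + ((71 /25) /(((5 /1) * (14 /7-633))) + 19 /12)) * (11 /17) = -34552441 /946500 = -36.51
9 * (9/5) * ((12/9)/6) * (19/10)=171/25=6.84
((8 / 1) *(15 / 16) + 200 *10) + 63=4141 / 2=2070.50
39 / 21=13 / 7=1.86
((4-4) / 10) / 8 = 0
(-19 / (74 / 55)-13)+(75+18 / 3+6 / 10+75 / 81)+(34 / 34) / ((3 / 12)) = 593449 / 9990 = 59.40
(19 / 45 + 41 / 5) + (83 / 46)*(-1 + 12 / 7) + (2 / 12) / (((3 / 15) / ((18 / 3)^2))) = 578311 / 14490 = 39.91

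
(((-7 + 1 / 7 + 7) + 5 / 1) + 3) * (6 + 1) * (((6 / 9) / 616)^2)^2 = 19 / 242977819392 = 0.00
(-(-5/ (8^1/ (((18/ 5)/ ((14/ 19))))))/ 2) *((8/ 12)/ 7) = 57/ 392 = 0.15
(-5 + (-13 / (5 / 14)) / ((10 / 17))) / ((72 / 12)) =-836 / 75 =-11.15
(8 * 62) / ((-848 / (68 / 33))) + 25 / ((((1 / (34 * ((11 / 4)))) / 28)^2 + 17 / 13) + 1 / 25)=91070287612504 / 5250531295713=17.34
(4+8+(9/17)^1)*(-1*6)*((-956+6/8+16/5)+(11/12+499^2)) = -1585038648/85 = -18647513.51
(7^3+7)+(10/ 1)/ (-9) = 3140/ 9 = 348.89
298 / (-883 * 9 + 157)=-149 / 3895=-0.04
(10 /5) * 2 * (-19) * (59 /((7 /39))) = -174876 /7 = -24982.29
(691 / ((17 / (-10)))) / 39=-6910 / 663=-10.42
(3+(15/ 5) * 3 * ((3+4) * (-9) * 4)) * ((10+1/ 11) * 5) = -1257075/ 11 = -114279.55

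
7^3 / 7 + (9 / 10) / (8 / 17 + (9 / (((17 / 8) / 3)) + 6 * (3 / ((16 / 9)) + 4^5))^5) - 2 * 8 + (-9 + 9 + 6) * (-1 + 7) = 143160705503507915357658154441977 / 2074792833384172686339837507365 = 69.00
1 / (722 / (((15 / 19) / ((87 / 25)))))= 125 / 397822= 0.00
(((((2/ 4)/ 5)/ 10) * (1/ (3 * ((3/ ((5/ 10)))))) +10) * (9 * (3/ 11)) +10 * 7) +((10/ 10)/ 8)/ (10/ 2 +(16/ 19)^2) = 214396729/ 2267100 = 94.57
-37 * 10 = -370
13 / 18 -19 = -329 / 18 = -18.28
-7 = -7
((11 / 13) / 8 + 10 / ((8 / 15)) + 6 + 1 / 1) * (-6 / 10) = -15.51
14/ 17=0.82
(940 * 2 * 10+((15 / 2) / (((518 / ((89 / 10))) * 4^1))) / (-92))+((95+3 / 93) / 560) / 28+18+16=15581526609837 / 827308160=18834.01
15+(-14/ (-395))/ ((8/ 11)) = 23777/ 1580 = 15.05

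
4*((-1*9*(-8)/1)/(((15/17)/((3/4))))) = 1224/5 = 244.80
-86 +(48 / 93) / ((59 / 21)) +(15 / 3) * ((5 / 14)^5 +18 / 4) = -62254399107 / 983680096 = -63.29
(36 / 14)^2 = 324 / 49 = 6.61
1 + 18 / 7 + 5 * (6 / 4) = 155 / 14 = 11.07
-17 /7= -2.43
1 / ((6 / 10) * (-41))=-5 / 123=-0.04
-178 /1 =-178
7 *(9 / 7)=9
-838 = -838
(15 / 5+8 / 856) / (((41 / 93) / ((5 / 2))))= 74865 / 4387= 17.07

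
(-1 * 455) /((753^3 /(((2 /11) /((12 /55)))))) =-2275 /2561746662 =-0.00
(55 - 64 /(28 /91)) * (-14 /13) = 2142 /13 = 164.77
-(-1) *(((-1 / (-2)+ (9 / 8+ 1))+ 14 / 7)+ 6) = 85 / 8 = 10.62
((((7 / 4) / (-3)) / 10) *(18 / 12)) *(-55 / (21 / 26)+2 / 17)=6067 / 1020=5.95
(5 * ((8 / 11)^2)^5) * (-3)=-16106127360 / 25937424601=-0.62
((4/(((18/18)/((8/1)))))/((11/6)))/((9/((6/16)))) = 8/11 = 0.73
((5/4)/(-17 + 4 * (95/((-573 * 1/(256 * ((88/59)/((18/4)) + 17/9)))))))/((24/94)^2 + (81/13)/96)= -12944474920/530724881751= -0.02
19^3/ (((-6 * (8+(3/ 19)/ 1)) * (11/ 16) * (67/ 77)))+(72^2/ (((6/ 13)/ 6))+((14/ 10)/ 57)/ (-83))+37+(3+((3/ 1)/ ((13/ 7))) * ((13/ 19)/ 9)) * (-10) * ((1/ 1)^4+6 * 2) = 66788.79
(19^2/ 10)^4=16983563041/ 10000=1698356.30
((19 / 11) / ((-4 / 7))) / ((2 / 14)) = -931 / 44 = -21.16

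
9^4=6561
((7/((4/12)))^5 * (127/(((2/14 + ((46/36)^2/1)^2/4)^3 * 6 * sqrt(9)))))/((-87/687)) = -167574266514119187504525606912/390361392019219862459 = -429279815.93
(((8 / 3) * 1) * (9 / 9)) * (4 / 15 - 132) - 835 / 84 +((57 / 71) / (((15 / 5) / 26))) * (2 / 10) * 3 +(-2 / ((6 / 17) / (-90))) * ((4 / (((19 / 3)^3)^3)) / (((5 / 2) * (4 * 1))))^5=-13969656417434697733240014447643284161419959736110547463518255178341 / 39124693624818145549086267220757554754782648645984958421183067500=-357.05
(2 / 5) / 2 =1 / 5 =0.20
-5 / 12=-0.42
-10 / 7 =-1.43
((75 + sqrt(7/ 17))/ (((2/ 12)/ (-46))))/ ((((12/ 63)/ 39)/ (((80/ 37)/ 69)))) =-4914000/ 37 - 65520 * sqrt(119)/ 629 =-133947.12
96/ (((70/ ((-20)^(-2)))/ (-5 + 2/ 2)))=-12/ 875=-0.01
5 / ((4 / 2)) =2.50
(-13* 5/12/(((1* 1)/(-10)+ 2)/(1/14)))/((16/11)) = -3575/25536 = -0.14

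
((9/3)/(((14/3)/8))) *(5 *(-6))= -1080/7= -154.29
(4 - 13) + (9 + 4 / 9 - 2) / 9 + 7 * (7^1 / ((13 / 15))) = 50929 / 1053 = 48.37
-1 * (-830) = 830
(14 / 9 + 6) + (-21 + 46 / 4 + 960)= 958.06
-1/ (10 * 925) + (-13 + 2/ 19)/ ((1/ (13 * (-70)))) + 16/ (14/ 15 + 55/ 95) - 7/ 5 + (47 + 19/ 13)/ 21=11566309045393/ 984727250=11745.70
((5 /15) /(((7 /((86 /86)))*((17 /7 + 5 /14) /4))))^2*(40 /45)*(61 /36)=0.01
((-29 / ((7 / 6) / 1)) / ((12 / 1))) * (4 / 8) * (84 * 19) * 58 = -95874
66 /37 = 1.78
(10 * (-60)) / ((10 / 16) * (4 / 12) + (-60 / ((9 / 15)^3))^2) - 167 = -1670082269 / 10000027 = -167.01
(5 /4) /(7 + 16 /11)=55 /372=0.15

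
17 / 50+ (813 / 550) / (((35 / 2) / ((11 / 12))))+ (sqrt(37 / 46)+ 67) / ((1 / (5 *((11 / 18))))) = 55 *sqrt(1702) / 828+ 6461899 / 31500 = 207.88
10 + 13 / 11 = 123 / 11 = 11.18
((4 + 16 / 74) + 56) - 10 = 50.22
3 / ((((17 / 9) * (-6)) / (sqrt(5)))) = -0.59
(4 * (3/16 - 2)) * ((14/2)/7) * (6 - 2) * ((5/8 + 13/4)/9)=-899/72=-12.49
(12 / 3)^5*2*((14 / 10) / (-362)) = -7168 / 905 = -7.92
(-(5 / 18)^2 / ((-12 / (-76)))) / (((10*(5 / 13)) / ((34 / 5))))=-4199 / 4860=-0.86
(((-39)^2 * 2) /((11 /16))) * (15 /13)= 5105.45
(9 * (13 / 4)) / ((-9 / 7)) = -91 / 4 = -22.75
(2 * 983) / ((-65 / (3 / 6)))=-983 / 65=-15.12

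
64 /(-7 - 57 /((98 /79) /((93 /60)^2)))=-2508800 /4601783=-0.55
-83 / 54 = -1.54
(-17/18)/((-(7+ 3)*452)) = 17/81360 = 0.00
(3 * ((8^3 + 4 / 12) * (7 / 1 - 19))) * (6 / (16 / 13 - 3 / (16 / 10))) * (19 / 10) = 109336032 / 335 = 326376.21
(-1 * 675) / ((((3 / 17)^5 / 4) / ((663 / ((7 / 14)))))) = -62757679400 / 3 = -20919226466.67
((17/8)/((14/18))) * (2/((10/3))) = 459/280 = 1.64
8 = 8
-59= -59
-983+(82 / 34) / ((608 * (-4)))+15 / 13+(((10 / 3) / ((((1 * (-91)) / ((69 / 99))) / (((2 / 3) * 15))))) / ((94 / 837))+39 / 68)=-983.55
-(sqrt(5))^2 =-5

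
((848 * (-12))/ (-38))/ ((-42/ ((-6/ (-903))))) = -1696/ 40033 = -0.04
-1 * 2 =-2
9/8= 1.12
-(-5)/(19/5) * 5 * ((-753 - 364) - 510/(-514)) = -35851750/4883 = -7342.16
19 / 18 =1.06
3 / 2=1.50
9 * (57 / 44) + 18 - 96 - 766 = -36623 / 44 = -832.34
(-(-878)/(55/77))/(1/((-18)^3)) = -7168694.40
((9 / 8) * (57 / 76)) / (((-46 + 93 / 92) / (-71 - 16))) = 54027 / 33112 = 1.63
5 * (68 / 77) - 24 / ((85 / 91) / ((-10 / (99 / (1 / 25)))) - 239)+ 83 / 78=2842527211 / 513951438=5.53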